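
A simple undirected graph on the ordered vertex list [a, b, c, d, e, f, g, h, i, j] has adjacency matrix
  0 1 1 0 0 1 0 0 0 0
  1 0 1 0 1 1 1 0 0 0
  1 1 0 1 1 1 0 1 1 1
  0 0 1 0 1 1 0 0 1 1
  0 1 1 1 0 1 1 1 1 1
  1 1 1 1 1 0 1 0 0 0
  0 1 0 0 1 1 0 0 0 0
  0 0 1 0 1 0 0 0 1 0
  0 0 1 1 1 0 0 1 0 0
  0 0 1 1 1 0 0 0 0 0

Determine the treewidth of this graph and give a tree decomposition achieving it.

Every bag has size at most 4, so the width is 4 − 1 = 3 and tw(G) ≤ 3. On the other hand G contains the 4-clique {b, e, f, g}. A clique must lie in a single bag of any decomposition, so no decomposition can have width below 3. The upper and lower bounds meet at 3, so that is the treewidth.

Treewidth 3.
One such decomposition:
Bags: B1 = {c, d, e, j}  B2 = {c, d, e, i}  B3 = {c, d, e, f}  B4 = {b, c, e, f}  B5 = {b, e, f, g}  B6 = {c, e, h, i}  B7 = {a, b, c, f}
Tree: B1–B2, B2–B3, B3–B4, B4–B5, B2–B6, B4–B7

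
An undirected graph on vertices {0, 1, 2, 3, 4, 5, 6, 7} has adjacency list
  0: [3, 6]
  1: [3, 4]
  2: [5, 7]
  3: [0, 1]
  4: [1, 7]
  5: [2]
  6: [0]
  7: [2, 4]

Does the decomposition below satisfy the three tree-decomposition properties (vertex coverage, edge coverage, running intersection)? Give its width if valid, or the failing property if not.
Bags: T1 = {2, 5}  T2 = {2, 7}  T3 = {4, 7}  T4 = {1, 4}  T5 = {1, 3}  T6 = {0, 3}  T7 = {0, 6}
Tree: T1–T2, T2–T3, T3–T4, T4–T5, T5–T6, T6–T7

Checking the three conditions: (i) the bags cover all of {0, 1, 2, 3, 4, 5, 6, 7}; (ii) for each edge, some bag contains both endpoints; (iii) the bags containing any fixed vertex form a subtree. All hold, so the decomposition is valid with width 2 − 1 = 1.

Yes; width 1.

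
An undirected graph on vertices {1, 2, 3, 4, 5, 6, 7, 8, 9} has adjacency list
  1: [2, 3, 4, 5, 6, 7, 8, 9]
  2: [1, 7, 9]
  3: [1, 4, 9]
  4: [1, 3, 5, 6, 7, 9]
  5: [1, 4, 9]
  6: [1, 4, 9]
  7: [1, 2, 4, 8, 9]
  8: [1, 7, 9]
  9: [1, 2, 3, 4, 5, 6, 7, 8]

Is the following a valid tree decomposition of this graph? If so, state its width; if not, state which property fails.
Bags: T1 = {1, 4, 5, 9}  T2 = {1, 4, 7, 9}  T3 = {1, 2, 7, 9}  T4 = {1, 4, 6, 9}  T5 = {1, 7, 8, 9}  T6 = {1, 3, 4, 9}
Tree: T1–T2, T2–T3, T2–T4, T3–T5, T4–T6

Yes; width 3.

Vertex coverage: the bags together contain {1, 2, 3, 4, 5, 6, 7, 8, 9}, the full vertex set. Edge coverage: each edge of G has both endpoints in at least one bag. Running intersection: for every vertex, the bags containing it form a connected subtree. All three properties hold, so this is a valid tree decomposition of width max|bag| − 1 = 3, and hence tw(G) ≤ 3.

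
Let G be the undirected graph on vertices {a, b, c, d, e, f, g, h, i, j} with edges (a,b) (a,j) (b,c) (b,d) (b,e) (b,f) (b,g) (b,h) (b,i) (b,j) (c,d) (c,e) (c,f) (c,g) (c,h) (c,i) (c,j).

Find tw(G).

2

A width-2 tree decomposition is:
Bags: B1 = {b, c, g}  B2 = {b, c, i}  B3 = {b, c, f}  B4 = {b, c, d}  B5 = {b, c, j}  B6 = {a, b, j}  B7 = {b, c, h}  B8 = {b, c, e}
Tree: B1–B2, B2–B3, B1–B4, B4–B5, B5–B6, B3–B7, B5–B8
Every bag has size at most 3, so the width is 3 − 1 = 2 and tw(G) ≤ 2. Conversely, {b, c, d} is a clique of size 3, and the vertices of any clique must share a bag in every tree decomposition; so some bag has ≥ 3 vertices and tw(G) ≥ 2. Therefore the treewidth is 2.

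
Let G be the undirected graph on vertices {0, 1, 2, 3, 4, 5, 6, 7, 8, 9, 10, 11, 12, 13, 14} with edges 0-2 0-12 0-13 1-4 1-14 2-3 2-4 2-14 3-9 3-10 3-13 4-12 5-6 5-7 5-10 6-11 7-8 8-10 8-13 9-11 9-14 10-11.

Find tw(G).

A width-3 tree decomposition is:
Bags: B1 = {0, 1, 4, 12}  B2 = {0, 1, 2, 4}  B3 = {0, 1, 2, 14}  B4 = {0, 2, 13, 14}  B5 = {2, 3, 13, 14}  B6 = {3, 9, 13, 14}  B7 = {3, 8, 9, 13}  B8 = {3, 8, 9, 10}  B9 = {8, 9, 10, 11}  B10 = {7, 8, 10, 11}  B11 = {5, 7, 10, 11}  B12 = {5, 6, 7, 11}
Tree: B1–B2, B2–B3, B3–B4, B4–B5, B5–B6, B6–B7, B7–B8, B8–B9, B9–B10, B10–B11, B11–B12
Every bag has size at most 4, so the width is 4 − 1 = 3 and tw(G) ≤ 3. For the lower bound: the 4 vertex sets {1,4,12}, {0}, {2}, {3,9,13,14} are disjoint, each induces a connected subgraph, and every pair is joined by at least one edge of G. Contracting each set to a single vertex therefore yields K_{4} as a minor, and since treewidth is minor-monotone, tw(G) ≥ tw(K_{4}) = 3. Combining the bounds, tw(G) = 3.

3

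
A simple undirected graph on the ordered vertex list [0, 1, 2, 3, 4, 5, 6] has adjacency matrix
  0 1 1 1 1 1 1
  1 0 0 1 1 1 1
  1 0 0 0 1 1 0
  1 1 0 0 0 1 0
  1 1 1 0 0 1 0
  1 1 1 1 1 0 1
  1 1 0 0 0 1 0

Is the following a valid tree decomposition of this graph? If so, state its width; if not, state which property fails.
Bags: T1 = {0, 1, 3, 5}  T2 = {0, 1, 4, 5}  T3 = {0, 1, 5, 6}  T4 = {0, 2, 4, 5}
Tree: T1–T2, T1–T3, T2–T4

Vertex coverage: the bags together contain {0, 1, 2, 3, 4, 5, 6}, the full vertex set. Edge coverage: each edge of G has both endpoints in at least one bag. Running intersection: for every vertex, the bags containing it form a connected subtree. All three properties hold, so this is a valid tree decomposition of width max|bag| − 1 = 3, and hence tw(G) ≤ 3.

Yes; width 3.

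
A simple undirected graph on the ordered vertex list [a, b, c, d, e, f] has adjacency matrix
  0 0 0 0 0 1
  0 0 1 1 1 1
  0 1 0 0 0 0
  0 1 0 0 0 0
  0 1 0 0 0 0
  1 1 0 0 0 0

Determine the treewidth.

A width-1 tree decomposition is:
Bags: B1 = {b, f}  B2 = {b, c}  B3 = {b, d}  B4 = {b, e}  B5 = {a, f}
Tree: B1–B2, B1–B3, B1–B4, B1–B5
Every bag has size at most 2, so the width is 2 − 1 = 1 and tw(G) ≤ 1. Any graph with an edge has treewidth ≥ 1, and G has the edge f–b. Therefore the treewidth is 1.

1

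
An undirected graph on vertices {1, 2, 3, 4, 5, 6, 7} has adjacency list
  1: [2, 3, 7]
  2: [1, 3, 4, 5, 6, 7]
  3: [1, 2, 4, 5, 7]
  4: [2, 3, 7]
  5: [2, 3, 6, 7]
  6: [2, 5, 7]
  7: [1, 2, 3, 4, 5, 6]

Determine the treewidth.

3

A width-3 tree decomposition is:
Bags: B1 = {2, 5, 6, 7}  B2 = {2, 3, 5, 7}  B3 = {2, 3, 4, 7}  B4 = {1, 2, 3, 7}
Tree: B1–B2, B2–B3, B3–B4
Each bag holds 4 vertices, so the decomposition has width 3, which upper-bounds the treewidth. For the lower bound, the 4 vertices {1, 2, 3, 7} are pairwise adjacent, and any tree decomposition puts a clique entirely inside one bag — forcing width ≥ 3. Hence tw(G) = 3 exactly.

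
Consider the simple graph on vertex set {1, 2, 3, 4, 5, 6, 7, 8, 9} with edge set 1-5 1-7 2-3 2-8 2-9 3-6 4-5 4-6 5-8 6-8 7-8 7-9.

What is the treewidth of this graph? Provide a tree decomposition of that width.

Treewidth 3.
One such decomposition:
Bags: B1 = {1, 2, 7, 9}  B2 = {1, 2, 7, 8}  B3 = {1, 2, 5, 8}  B4 = {2, 3, 5, 8}  B5 = {3, 5, 6, 8}  B6 = {3, 4, 5, 6}
Tree: B1–B2, B2–B3, B3–B4, B4–B5, B5–B6

The largest bag has 4 vertices, giving width 3; this decomposition certifies tw(G) ≤ 3. For the lower bound: the 4 vertex sets {1,7,9}, {2}, {8}, {3,4,5,6} are disjoint, each induces a connected subgraph, and every pair is joined by at least one edge of G. Contracting each set to a single vertex therefore yields K_{4} as a minor, and since treewidth is minor-monotone, tw(G) ≥ tw(K_{4}) = 3. Combining the bounds, tw(G) = 3.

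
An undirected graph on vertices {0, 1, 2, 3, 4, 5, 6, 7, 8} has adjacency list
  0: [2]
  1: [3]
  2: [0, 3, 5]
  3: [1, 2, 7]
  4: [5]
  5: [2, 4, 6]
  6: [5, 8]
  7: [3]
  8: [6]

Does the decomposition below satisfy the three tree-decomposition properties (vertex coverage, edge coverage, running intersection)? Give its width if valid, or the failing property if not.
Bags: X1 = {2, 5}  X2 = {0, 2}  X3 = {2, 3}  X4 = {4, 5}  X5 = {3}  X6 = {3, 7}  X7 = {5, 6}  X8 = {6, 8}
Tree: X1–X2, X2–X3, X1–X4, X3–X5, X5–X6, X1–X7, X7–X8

A tree decomposition must satisfy three properties: every vertex lies in some bag; for every edge, both endpoints lie together in some bag; and for every vertex, the bags containing it form a connected subtree. Here vertex 1 appears in no bag, so the decomposition is invalid.

No — vertex 1 appears in no bag.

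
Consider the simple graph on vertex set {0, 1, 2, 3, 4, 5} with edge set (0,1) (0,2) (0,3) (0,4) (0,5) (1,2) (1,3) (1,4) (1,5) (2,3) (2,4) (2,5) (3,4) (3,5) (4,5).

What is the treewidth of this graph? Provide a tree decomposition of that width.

Treewidth 5.
One such decomposition:
Bags: B1 = {0, 1, 2, 3, 4, 5}
Tree: (single bag)

With just one bag of size 6, the width is 6 − 1 = 5, so tw(G) ≤ 5. Conversely, {0, 1, 2, 3, 4, 5} is a clique of size 6, and the vertices of any clique must share a bag in every tree decomposition; so some bag has ≥ 6 vertices and tw(G) ≥ 5. Hence tw(G) = 5 exactly.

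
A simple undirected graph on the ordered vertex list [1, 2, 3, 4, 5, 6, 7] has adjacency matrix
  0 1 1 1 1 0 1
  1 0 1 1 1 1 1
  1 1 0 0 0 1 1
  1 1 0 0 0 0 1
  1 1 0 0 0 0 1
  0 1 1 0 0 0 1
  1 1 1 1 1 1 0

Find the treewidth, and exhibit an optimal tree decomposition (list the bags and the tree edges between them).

Every bag has size at most 4, so the width is 4 − 1 = 3 and tw(G) ≤ 3. For the lower bound, the 4 vertices {1, 2, 3, 7} are pairwise adjacent, and any tree decomposition puts a clique entirely inside one bag — forcing width ≥ 3. Hence tw(G) = 3 exactly.

Treewidth 3.
One optimal decomposition is:
Bags: B1 = {1, 2, 4, 7}  B2 = {1, 2, 5, 7}  B3 = {1, 2, 3, 7}  B4 = {2, 3, 6, 7}
Tree: B1–B2, B2–B3, B3–B4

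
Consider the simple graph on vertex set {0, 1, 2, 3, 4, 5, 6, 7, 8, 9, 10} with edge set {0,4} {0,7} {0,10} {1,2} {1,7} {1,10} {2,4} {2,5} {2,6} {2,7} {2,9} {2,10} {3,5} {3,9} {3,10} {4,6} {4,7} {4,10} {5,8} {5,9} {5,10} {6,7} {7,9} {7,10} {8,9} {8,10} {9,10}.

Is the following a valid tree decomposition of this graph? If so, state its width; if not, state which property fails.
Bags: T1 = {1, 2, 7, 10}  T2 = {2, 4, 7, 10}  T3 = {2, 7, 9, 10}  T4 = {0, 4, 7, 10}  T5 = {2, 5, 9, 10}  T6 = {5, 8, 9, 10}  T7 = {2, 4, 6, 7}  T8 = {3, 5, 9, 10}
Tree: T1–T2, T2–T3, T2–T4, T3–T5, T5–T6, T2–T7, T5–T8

Yes; width 3.

Vertex coverage: the bags together contain {0, 1, 2, 3, 4, 5, 6, 7, 8, 9, 10}, the full vertex set. Edge coverage: each edge of G has both endpoints in at least one bag. Running intersection: for every vertex, the bags containing it form a connected subtree. All three properties hold, so this is a valid tree decomposition of width max|bag| − 1 = 3, and hence tw(G) ≤ 3.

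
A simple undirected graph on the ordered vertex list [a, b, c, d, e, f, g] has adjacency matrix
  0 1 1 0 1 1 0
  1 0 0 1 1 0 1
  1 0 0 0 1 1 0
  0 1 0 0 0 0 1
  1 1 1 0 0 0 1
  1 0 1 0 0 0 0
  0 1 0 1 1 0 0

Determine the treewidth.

A width-2 tree decomposition is:
Bags: B1 = {a, c, e}  B2 = {a, c, f}  B3 = {a, b, e}  B4 = {b, e, g}  B5 = {b, d, g}
Tree: B1–B2, B1–B3, B3–B4, B4–B5
The largest bag has 3 vertices, giving width 2; this decomposition certifies tw(G) ≤ 2. Conversely, {b, d, g} is a clique of size 3, and the vertices of any clique must share a bag in every tree decomposition; so some bag has ≥ 3 vertices and tw(G) ≥ 2. Hence tw(G) = 2 exactly.

2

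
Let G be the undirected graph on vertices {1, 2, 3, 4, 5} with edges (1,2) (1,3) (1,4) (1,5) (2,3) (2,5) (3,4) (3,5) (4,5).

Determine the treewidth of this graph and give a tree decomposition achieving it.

The largest bag has 4 vertices, giving width 3; this decomposition certifies tw(G) ≤ 3. Conversely, {1, 2, 3, 5} is a clique of size 4, and the vertices of any clique must share a bag in every tree decomposition; so some bag has ≥ 4 vertices and tw(G) ≥ 3. The upper and lower bounds meet at 3, so that is the treewidth.

Treewidth 3.
One such decomposition:
Bags: B1 = {1, 2, 3, 5}  B2 = {1, 3, 4, 5}
Tree: B1–B2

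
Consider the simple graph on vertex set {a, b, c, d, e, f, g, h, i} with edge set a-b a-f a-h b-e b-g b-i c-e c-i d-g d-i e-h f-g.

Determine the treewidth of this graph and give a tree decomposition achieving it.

The largest bag has 4 vertices, giving width 3; this decomposition certifies tw(G) ≤ 3. For the lower bound: the 4 vertex sets {c,e,h}, {i}, {b}, {a,d,f,g} are disjoint, each induces a connected subgraph, and every pair is joined by at least one edge of G. Contracting each set to a single vertex therefore yields K_{4} as a minor, and since treewidth is minor-monotone, tw(G) ≥ tw(K_{4}) = 3. Therefore the treewidth is 3.

Treewidth 3.
One such decomposition:
Bags: B1 = {c, e, h, i}  B2 = {b, e, h, i}  B3 = {a, b, h, i}  B4 = {a, b, d, i}  B5 = {a, b, d, g}  B6 = {a, d, f, g}
Tree: B1–B2, B2–B3, B3–B4, B4–B5, B5–B6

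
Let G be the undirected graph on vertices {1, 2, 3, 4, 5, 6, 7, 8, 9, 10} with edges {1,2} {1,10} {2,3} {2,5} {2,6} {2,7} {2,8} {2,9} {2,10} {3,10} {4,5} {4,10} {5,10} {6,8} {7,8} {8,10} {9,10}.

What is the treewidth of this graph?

A width-2 tree decomposition is:
Bags: B1 = {2, 8, 10}  B2 = {2, 7, 8}  B3 = {2, 3, 10}  B4 = {2, 6, 8}  B5 = {2, 5, 10}  B6 = {4, 5, 10}  B7 = {2, 9, 10}  B8 = {1, 2, 10}
Tree: B1–B2, B1–B3, B1–B4, B3–B5, B5–B6, B3–B7, B7–B8
The largest bag has 3 vertices, giving width 2; this decomposition certifies tw(G) ≤ 2. Conversely, {1, 2, 10} is a clique of size 3, and the vertices of any clique must share a bag in every tree decomposition; so some bag has ≥ 3 vertices and tw(G) ≥ 2. The upper and lower bounds meet at 2, so that is the treewidth.

2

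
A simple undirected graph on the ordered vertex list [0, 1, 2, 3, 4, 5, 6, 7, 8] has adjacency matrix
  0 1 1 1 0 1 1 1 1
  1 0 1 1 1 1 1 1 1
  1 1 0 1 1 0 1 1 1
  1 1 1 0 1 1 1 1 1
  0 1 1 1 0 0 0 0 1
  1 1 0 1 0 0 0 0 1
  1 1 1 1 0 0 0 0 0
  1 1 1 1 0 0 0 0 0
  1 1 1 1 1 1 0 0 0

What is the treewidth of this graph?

A width-4 tree decomposition is:
Bags: B1 = {1, 2, 3, 4, 8}  B2 = {0, 1, 2, 3, 8}  B3 = {0, 1, 2, 3, 7}  B4 = {0, 1, 3, 5, 8}  B5 = {0, 1, 2, 3, 6}
Tree: B1–B2, B2–B3, B2–B4, B3–B5
Each bag holds 5 vertices, so the decomposition has width 4, which upper-bounds the treewidth. On the other hand G contains the 5-clique {0, 1, 2, 3, 8}. A clique must lie in a single bag of any decomposition, so no decomposition can have width below 4. Therefore the treewidth is 4.

4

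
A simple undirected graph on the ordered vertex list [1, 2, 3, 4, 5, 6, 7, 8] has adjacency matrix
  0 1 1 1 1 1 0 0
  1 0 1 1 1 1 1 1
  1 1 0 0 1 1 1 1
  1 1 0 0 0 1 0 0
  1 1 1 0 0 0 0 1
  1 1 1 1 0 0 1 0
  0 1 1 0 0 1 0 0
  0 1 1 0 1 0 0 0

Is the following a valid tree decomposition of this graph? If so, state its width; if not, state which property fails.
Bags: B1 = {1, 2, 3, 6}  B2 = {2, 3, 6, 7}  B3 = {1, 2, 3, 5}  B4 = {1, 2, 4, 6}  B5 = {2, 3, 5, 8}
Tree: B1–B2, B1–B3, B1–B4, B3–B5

Vertex coverage: the bags together contain {1, 2, 3, 4, 5, 6, 7, 8}, the full vertex set. Edge coverage: each edge of G has both endpoints in at least one bag. Running intersection: for every vertex, the bags containing it form a connected subtree. All three properties hold, so this is a valid tree decomposition of width max|bag| − 1 = 3, and hence tw(G) ≤ 3.

Yes; width 3.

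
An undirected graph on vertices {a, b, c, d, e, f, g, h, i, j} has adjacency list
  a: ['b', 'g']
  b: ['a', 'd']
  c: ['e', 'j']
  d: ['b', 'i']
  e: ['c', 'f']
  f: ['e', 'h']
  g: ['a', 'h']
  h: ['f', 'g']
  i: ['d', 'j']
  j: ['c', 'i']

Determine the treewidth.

A width-2 tree decomposition is:
Bags: B1 = {c, i, j}  B2 = {c, d, i}  B3 = {b, c, d}  B4 = {a, b, c}  B5 = {a, c, g}  B6 = {c, g, h}  B7 = {c, f, h}  B8 = {c, e, f}
Tree: B1–B2, B2–B3, B3–B4, B4–B5, B5–B6, B6–B7, B7–B8
The largest bag has 3 vertices, giving width 2; this decomposition certifies tw(G) ≤ 2. Since c–j–i–d–b–a–g–h–f–e–c is a cycle in G, G is not acyclic. Forests are exactly the graphs of treewidth ≤ 1, so tw(G) ≥ 2. Hence tw(G) = 2 exactly.

2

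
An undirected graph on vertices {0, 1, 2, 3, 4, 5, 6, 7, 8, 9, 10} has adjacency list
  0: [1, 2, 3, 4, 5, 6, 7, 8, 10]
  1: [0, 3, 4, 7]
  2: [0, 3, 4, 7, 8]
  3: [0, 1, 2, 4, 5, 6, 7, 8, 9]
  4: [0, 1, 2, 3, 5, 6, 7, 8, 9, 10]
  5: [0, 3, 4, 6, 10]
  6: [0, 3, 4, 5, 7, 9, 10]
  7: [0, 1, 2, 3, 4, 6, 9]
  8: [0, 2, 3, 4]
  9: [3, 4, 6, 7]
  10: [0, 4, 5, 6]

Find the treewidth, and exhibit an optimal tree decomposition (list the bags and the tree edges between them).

Treewidth 4.
One optimal decomposition is:
Bags: B1 = {0, 3, 4, 6, 7}  B2 = {0, 3, 4, 5, 6}  B3 = {0, 2, 3, 4, 7}  B4 = {0, 2, 3, 4, 8}  B5 = {0, 4, 5, 6, 10}  B6 = {3, 4, 6, 7, 9}  B7 = {0, 1, 3, 4, 7}
Tree: B1–B2, B1–B3, B3–B4, B2–B5, B1–B6, B3–B7

Each bag holds 5 vertices, so the decomposition has width 4, which upper-bounds the treewidth. For the lower bound, the 5 vertices {0, 4, 5, 6, 10} are pairwise adjacent, and any tree decomposition puts a clique entirely inside one bag — forcing width ≥ 4. Therefore the treewidth is 4.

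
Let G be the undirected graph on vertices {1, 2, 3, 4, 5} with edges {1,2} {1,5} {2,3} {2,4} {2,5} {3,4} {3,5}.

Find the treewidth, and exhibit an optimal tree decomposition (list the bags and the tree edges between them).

Treewidth 2.
One such decomposition:
Bags: B1 = {2, 3, 5}  B2 = {1, 2, 5}  B3 = {2, 3, 4}
Tree: B1–B2, B1–B3

Every bag has size at most 3, so the width is 3 − 1 = 2 and tw(G) ≤ 2. Conversely, {1, 2, 5} is a clique of size 3, and the vertices of any clique must share a bag in every tree decomposition; so some bag has ≥ 3 vertices and tw(G) ≥ 2. Combining the bounds, tw(G) = 2.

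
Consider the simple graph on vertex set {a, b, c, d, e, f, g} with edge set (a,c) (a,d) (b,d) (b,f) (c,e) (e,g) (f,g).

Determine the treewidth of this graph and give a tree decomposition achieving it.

Each bag holds 3 vertices, so the decomposition has width 2, which upper-bounds the treewidth. Since f–b–d–a–c–e–g–f is a cycle in G, G is not acyclic. Forests are exactly the graphs of treewidth ≤ 1, so tw(G) ≥ 2. Combining the bounds, tw(G) = 2.

Treewidth 2.
Bags: B1 = {b, d, f}  B2 = {a, d, f}  B3 = {a, c, f}  B4 = {c, e, f}  B5 = {e, f, g}
Tree: B1–B2, B2–B3, B3–B4, B4–B5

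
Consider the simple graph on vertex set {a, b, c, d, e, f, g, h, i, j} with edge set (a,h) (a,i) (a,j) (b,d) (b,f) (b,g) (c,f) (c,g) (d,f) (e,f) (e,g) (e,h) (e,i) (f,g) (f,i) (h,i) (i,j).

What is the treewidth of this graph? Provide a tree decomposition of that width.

Each bag holds 3 vertices, so the decomposition has width 2, which upper-bounds the treewidth. Conversely, {a, i, j} is a clique of size 3, and the vertices of any clique must share a bag in every tree decomposition; so some bag has ≥ 3 vertices and tw(G) ≥ 2. Combining the bounds, tw(G) = 2.

Treewidth 2.
One optimal decomposition is:
Bags: B1 = {e, f, g}  B2 = {e, f, i}  B3 = {c, f, g}  B4 = {e, h, i}  B5 = {b, f, g}  B6 = {a, h, i}  B7 = {a, i, j}  B8 = {b, d, f}
Tree: B1–B2, B1–B3, B2–B4, B3–B5, B4–B6, B6–B7, B5–B8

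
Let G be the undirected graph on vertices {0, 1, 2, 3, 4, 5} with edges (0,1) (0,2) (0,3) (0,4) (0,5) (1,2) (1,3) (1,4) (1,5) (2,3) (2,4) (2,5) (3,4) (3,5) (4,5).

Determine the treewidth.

5

A width-5 tree decomposition is:
Bags: B1 = {0, 1, 2, 3, 4, 5}
Tree: (single bag)
With just one bag of size 6, the width is 6 − 1 = 5, so tw(G) ≤ 5. On the other hand G contains the 6-clique {0, 1, 2, 3, 4, 5}. A clique must lie in a single bag of any decomposition, so no decomposition can have width below 5. Combining the bounds, tw(G) = 5.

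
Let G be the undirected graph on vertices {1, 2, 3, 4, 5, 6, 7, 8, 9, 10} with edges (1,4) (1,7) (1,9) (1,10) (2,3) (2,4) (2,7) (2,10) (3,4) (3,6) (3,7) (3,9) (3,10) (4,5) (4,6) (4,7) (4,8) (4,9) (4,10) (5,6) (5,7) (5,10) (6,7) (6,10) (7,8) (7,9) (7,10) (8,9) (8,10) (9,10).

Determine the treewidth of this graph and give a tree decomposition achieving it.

Treewidth 4.
One optimal decomposition is:
Bags: B1 = {3, 4, 6, 7, 10}  B2 = {2, 3, 4, 7, 10}  B3 = {4, 5, 6, 7, 10}  B4 = {3, 4, 7, 9, 10}  B5 = {1, 4, 7, 9, 10}  B6 = {4, 7, 8, 9, 10}
Tree: B1–B2, B1–B3, B2–B4, B4–B5, B4–B6

Every bag has size at most 5, so the width is 5 − 1 = 4 and tw(G) ≤ 4. For the lower bound, the 5 vertices {4, 7, 8, 9, 10} are pairwise adjacent, and any tree decomposition puts a clique entirely inside one bag — forcing width ≥ 4. Combining the bounds, tw(G) = 4.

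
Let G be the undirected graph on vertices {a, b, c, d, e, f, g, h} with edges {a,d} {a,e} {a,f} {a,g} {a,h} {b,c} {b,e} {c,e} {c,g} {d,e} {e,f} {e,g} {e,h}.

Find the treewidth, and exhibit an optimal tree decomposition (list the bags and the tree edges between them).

Treewidth 2.
Bags: B1 = {a, e, h}  B2 = {a, e, g}  B3 = {a, d, e}  B4 = {c, e, g}  B5 = {a, e, f}  B6 = {b, c, e}
Tree: B1–B2, B2–B3, B2–B4, B3–B5, B4–B6

Each bag holds 3 vertices, so the decomposition has width 2, which upper-bounds the treewidth. Conversely, {c, e, g} is a clique of size 3, and the vertices of any clique must share a bag in every tree decomposition; so some bag has ≥ 3 vertices and tw(G) ≥ 2. Therefore the treewidth is 2.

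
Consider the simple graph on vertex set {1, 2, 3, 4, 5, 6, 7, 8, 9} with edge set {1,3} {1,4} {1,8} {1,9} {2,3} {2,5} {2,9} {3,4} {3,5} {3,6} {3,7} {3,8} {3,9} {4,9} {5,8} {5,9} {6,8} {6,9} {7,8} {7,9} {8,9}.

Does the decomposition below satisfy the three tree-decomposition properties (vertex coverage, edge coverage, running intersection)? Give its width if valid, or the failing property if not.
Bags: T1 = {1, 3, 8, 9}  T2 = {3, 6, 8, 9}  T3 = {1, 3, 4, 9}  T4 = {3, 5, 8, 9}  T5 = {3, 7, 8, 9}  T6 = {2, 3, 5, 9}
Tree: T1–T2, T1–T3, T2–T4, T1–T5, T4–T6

Yes; width 3.

Checking the three conditions: (i) the bags cover all of {1, 2, 3, 4, 5, 6, 7, 8, 9}; (ii) for each edge, some bag contains both endpoints; (iii) the bags containing any fixed vertex form a subtree. All hold, so the decomposition is valid with width 4 − 1 = 3.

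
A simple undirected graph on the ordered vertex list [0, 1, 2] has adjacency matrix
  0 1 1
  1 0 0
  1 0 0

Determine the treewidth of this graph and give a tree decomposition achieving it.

Every bag has size at most 2, so the width is 2 − 1 = 1 and tw(G) ≤ 1. G has an edge, so its treewidth is at least 1. Hence tw(G) = 1 exactly.

Treewidth 1.
One such decomposition:
Bags: B1 = {0, 2}  B2 = {0, 1}
Tree: B1–B2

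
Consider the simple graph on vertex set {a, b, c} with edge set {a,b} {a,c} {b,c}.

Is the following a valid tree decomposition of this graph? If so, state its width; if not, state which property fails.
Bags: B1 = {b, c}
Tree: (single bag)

No — vertex a appears in no bag.

A tree decomposition must satisfy three properties: every vertex lies in some bag; for every edge, both endpoints lie together in some bag; and for every vertex, the bags containing it form a connected subtree. Here vertex a appears in no bag, so the decomposition is invalid.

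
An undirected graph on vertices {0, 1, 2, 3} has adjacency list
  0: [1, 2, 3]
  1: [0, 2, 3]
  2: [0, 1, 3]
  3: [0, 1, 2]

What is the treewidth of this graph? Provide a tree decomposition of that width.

Treewidth 3.
One optimal decomposition is:
Bags: B1 = {0, 1, 2, 3}
Tree: (single bag)

A single bag containing all 4 vertices is trivially a valid decomposition of width 3. For the lower bound, the 4 vertices {0, 1, 2, 3} are pairwise adjacent, and any tree decomposition puts a clique entirely inside one bag — forcing width ≥ 3. The upper and lower bounds meet at 3, so that is the treewidth.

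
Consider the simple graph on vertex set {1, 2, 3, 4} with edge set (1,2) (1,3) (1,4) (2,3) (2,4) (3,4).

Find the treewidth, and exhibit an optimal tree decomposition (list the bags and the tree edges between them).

Treewidth 3.
Bags: B1 = {1, 2, 3, 4}
Tree: (single bag)

With just one bag of size 4, the width is 4 − 1 = 3, so tw(G) ≤ 3. On the other hand G contains the 4-clique {1, 2, 3, 4}. A clique must lie in a single bag of any decomposition, so no decomposition can have width below 3. Combining the bounds, tw(G) = 3.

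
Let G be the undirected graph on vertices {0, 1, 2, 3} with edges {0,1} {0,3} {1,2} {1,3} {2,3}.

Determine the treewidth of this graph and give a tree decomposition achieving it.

Treewidth 2.
Bags: B1 = {0, 1, 3}  B2 = {1, 2, 3}
Tree: B1–B2

Every bag has size at most 3, so the width is 3 − 1 = 2 and tw(G) ≤ 2. Conversely, {0, 1, 3} is a clique of size 3, and the vertices of any clique must share a bag in every tree decomposition; so some bag has ≥ 3 vertices and tw(G) ≥ 2. Combining the bounds, tw(G) = 2.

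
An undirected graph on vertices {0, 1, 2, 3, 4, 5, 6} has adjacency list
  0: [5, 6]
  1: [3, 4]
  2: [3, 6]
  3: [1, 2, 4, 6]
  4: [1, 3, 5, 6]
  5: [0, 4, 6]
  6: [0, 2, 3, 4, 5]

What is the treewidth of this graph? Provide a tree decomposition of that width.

Each bag holds 3 vertices, so the decomposition has width 2, which upper-bounds the treewidth. Conversely, {1, 3, 4} is a clique of size 3, and the vertices of any clique must share a bag in every tree decomposition; so some bag has ≥ 3 vertices and tw(G) ≥ 2. The upper and lower bounds meet at 2, so that is the treewidth.

Treewidth 2.
One such decomposition:
Bags: B1 = {3, 4, 6}  B2 = {2, 3, 6}  B3 = {4, 5, 6}  B4 = {1, 3, 4}  B5 = {0, 5, 6}
Tree: B1–B2, B1–B3, B1–B4, B3–B5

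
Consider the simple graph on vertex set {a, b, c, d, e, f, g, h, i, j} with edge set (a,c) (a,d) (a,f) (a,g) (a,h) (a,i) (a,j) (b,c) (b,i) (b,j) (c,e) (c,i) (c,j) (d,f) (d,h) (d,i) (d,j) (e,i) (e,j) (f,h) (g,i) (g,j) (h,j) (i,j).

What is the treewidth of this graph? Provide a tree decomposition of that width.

Treewidth 3.
One optimal decomposition is:
Bags: B1 = {a, c, i, j}  B2 = {a, d, i, j}  B3 = {b, c, i, j}  B4 = {a, d, h, j}  B5 = {c, e, i, j}  B6 = {a, d, f, h}  B7 = {a, g, i, j}
Tree: B1–B2, B1–B3, B2–B4, B1–B5, B4–B6, B1–B7

The largest bag has 4 vertices, giving width 3; this decomposition certifies tw(G) ≤ 3. Conversely, {a, d, h, j} is a clique of size 4, and the vertices of any clique must share a bag in every tree decomposition; so some bag has ≥ 4 vertices and tw(G) ≥ 3. Combining the bounds, tw(G) = 3.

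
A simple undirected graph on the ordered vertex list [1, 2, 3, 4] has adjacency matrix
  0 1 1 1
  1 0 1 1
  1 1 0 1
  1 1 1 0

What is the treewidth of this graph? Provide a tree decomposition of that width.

Treewidth 3.
One optimal decomposition is:
Bags: B1 = {1, 2, 3, 4}
Tree: (single bag)

With just one bag of size 4, the width is 4 − 1 = 3, so tw(G) ≤ 3. On the other hand G contains the 4-clique {1, 2, 3, 4}. A clique must lie in a single bag of any decomposition, so no decomposition can have width below 3. Combining the bounds, tw(G) = 3.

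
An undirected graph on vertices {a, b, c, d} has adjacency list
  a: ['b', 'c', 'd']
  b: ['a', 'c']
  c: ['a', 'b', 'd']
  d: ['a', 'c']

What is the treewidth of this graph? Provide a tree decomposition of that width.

The largest bag has 3 vertices, giving width 2; this decomposition certifies tw(G) ≤ 2. Conversely, {a, c, d} is a clique of size 3, and the vertices of any clique must share a bag in every tree decomposition; so some bag has ≥ 3 vertices and tw(G) ≥ 2. The upper and lower bounds meet at 2, so that is the treewidth.

Treewidth 2.
Bags: B1 = {a, b, c}  B2 = {a, c, d}
Tree: B1–B2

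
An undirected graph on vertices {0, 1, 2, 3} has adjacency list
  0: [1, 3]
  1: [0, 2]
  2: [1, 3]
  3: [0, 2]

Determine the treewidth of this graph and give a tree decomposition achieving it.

Treewidth 2.
One such decomposition:
Bags: B1 = {0, 2, 3}  B2 = {0, 1, 2}
Tree: B1–B2

Each bag holds 3 vertices, so the decomposition has width 2, which upper-bounds the treewidth. Since 0–3–2–1–0 is a cycle in G, G is not acyclic. Forests are exactly the graphs of treewidth ≤ 1, so tw(G) ≥ 2. Therefore the treewidth is 2.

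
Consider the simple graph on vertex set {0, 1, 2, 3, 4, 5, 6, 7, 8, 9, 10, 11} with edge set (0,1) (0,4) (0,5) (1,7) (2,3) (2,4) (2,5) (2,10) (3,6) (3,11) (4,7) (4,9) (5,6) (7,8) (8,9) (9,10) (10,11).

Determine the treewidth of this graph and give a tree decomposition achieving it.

Treewidth 3.
One optimal decomposition is:
Bags: B1 = {1, 7, 8, 9}  B2 = {1, 4, 7, 9}  B3 = {0, 1, 4, 9}  B4 = {0, 4, 9, 10}  B5 = {0, 2, 4, 10}  B6 = {0, 2, 5, 10}  B7 = {2, 5, 10, 11}  B8 = {2, 3, 5, 11}  B9 = {3, 5, 6, 11}
Tree: B1–B2, B2–B3, B3–B4, B4–B5, B5–B6, B6–B7, B7–B8, B8–B9

Every bag has size at most 4, so the width is 4 − 1 = 3 and tw(G) ≤ 3. For the lower bound: the 4 vertex sets {1,7,8}, {9}, {4}, {0,2,5,10} are disjoint, each induces a connected subgraph, and every pair is joined by at least one edge of G. Contracting each set to a single vertex therefore yields K_{4} as a minor, and since treewidth is minor-monotone, tw(G) ≥ tw(K_{4}) = 3. Hence tw(G) = 3 exactly.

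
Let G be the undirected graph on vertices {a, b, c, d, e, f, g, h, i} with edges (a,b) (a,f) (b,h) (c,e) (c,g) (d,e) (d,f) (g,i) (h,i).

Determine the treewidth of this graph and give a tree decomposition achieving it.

Treewidth 2.
Bags: B1 = {g, h, i}  B2 = {b, g, h}  B3 = {a, b, g}  B4 = {a, f, g}  B5 = {d, f, g}  B6 = {d, e, g}  B7 = {c, e, g}
Tree: B1–B2, B2–B3, B3–B4, B4–B5, B5–B6, B6–B7

Each bag holds 3 vertices, so the decomposition has width 2, which upper-bounds the treewidth. For the lower bound, G contains the cycle g–i–h–b–a–f–d–e–c–g, so G is not a forest; only forests have treewidth ≤ 1, hence tw(G) ≥ 2. Therefore the treewidth is 2.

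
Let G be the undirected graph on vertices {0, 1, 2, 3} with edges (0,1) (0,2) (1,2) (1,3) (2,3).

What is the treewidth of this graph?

2

A width-2 tree decomposition is:
Bags: B1 = {1, 2, 3}  B2 = {0, 1, 2}
Tree: B1–B2
The largest bag has 3 vertices, giving width 2; this decomposition certifies tw(G) ≤ 2. On the other hand G contains the 3-clique {0, 1, 2}. A clique must lie in a single bag of any decomposition, so no decomposition can have width below 2. Therefore the treewidth is 2.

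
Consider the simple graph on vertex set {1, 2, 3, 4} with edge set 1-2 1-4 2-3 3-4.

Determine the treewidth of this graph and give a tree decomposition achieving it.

Treewidth 2.
One optimal decomposition is:
Bags: B1 = {1, 2, 3}  B2 = {1, 3, 4}
Tree: B1–B2

Each bag holds 3 vertices, so the decomposition has width 2, which upper-bounds the treewidth. Since 1–2–3–4–1 is a cycle in G, G is not acyclic. Forests are exactly the graphs of treewidth ≤ 1, so tw(G) ≥ 2. The upper and lower bounds meet at 2, so that is the treewidth.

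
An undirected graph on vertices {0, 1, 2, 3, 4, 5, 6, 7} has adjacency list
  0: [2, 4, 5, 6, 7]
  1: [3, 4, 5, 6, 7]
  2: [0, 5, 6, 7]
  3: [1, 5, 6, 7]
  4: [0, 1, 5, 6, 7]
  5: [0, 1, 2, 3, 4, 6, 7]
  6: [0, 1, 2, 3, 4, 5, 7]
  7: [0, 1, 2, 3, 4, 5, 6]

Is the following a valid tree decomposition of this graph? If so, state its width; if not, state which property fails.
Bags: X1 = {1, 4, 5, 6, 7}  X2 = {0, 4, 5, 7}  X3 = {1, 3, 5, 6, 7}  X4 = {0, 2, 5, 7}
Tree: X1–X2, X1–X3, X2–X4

No — edge (6,0) lies in no bag.

A tree decomposition must satisfy three properties: every vertex lies in some bag; for every edge, both endpoints lie together in some bag; and for every vertex, the bags containing it form a connected subtree. Here edge (6,0) lies in no bag, so the decomposition is invalid.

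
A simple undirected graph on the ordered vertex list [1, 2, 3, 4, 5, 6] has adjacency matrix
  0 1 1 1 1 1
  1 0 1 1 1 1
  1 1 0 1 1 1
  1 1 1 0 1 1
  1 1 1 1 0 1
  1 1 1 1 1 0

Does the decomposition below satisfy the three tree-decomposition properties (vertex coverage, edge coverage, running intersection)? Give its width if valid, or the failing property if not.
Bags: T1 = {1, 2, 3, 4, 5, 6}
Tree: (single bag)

Yes; width 5.

Checking the three conditions: (i) the bags cover all of {1, 2, 3, 4, 5, 6}; (ii) for each edge, some bag contains both endpoints; (iii) the bags containing any fixed vertex form a subtree. All hold, so the decomposition is valid with width 6 − 1 = 5.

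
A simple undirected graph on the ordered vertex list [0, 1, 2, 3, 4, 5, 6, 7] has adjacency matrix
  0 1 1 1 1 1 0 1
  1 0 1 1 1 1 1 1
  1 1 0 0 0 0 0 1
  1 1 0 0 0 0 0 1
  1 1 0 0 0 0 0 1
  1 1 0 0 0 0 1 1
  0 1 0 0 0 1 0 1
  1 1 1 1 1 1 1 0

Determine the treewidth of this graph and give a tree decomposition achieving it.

Treewidth 3.
Bags: B1 = {0, 1, 2, 7}  B2 = {0, 1, 4, 7}  B3 = {0, 1, 5, 7}  B4 = {1, 5, 6, 7}  B5 = {0, 1, 3, 7}
Tree: B1–B2, B2–B3, B3–B4, B3–B5

The largest bag has 4 vertices, giving width 3; this decomposition certifies tw(G) ≤ 3. For the lower bound, the 4 vertices {0, 1, 2, 7} are pairwise adjacent, and any tree decomposition puts a clique entirely inside one bag — forcing width ≥ 3. Hence tw(G) = 3 exactly.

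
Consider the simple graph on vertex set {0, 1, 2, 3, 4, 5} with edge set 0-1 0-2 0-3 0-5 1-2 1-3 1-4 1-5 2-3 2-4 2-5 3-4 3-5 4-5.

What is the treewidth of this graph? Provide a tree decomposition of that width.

Each bag holds 5 vertices, so the decomposition has width 4, which upper-bounds the treewidth. Conversely, {0, 1, 2, 3, 5} is a clique of size 5, and the vertices of any clique must share a bag in every tree decomposition; so some bag has ≥ 5 vertices and tw(G) ≥ 4. The upper and lower bounds meet at 4, so that is the treewidth.

Treewidth 4.
One such decomposition:
Bags: B1 = {0, 1, 2, 3, 5}  B2 = {1, 2, 3, 4, 5}
Tree: B1–B2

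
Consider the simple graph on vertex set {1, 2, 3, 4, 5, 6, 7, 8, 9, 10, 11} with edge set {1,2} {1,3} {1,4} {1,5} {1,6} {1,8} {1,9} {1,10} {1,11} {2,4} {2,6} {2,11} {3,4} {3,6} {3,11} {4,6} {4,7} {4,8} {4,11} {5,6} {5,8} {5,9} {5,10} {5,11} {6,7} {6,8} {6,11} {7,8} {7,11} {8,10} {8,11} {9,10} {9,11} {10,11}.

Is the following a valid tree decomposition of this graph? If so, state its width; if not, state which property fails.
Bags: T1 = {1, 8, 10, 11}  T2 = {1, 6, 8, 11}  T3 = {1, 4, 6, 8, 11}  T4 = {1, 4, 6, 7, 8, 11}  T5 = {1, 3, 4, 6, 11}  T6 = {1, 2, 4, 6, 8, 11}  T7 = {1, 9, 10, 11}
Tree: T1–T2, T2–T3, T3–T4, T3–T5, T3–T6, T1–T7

No — vertex 5 appears in no bag.

A tree decomposition must satisfy three properties: every vertex lies in some bag; for every edge, both endpoints lie together in some bag; and for every vertex, the bags containing it form a connected subtree. Here vertex 5 appears in no bag, so the decomposition is invalid.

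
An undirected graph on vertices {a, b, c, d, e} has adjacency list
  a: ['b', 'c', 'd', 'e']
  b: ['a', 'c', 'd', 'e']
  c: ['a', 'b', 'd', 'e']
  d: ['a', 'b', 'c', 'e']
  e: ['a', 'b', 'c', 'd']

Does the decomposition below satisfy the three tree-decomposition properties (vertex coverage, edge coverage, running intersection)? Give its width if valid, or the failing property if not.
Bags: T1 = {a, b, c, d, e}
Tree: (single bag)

Yes; width 4.

Vertex coverage: the bags together contain {a, b, c, d, e}, the full vertex set. Edge coverage: each edge of G has both endpoints in at least one bag. Running intersection: for every vertex, the bags containing it form a connected subtree. All three properties hold, so this is a valid tree decomposition of width max|bag| − 1 = 4, and hence tw(G) ≤ 4.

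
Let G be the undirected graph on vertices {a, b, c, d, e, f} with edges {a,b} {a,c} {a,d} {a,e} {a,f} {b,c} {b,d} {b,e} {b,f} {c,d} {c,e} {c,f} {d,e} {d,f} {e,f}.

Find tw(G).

A width-5 tree decomposition is:
Bags: B1 = {a, b, c, d, e, f}
Tree: (single bag)
With just one bag of size 6, the width is 6 − 1 = 5, so tw(G) ≤ 5. Conversely, {a, b, c, d, e, f} is a clique of size 6, and the vertices of any clique must share a bag in every tree decomposition; so some bag has ≥ 6 vertices and tw(G) ≥ 5. Combining the bounds, tw(G) = 5.

5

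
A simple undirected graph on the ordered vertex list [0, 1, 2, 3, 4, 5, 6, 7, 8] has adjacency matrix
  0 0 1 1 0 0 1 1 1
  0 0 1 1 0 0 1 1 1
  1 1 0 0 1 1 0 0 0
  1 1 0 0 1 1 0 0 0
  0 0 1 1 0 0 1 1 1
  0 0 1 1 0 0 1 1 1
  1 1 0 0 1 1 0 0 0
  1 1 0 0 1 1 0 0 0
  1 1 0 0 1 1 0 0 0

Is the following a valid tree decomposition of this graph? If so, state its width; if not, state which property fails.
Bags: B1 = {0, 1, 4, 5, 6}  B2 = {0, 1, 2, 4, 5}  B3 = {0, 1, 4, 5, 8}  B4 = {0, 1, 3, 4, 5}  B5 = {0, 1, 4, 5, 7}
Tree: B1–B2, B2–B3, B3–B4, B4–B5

Vertex coverage: the bags together contain {0, 1, 2, 3, 4, 5, 6, 7, 8}, the full vertex set. Edge coverage: each edge of G has both endpoints in at least one bag. Running intersection: for every vertex, the bags containing it form a connected subtree. All three properties hold, so this is a valid tree decomposition of width max|bag| − 1 = 4, and hence tw(G) ≤ 4.

Yes; width 4.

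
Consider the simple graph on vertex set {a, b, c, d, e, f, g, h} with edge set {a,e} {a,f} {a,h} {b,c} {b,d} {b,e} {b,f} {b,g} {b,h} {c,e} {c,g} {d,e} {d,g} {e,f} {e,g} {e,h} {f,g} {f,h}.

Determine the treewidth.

A width-3 tree decomposition is:
Bags: B1 = {b, e, f, g}  B2 = {b, d, e, g}  B3 = {b, c, e, g}  B4 = {b, e, f, h}  B5 = {a, e, f, h}
Tree: B1–B2, B1–B3, B1–B4, B4–B5
The largest bag has 4 vertices, giving width 3; this decomposition certifies tw(G) ≤ 3. On the other hand G contains the 4-clique {a, e, f, h}. A clique must lie in a single bag of any decomposition, so no decomposition can have width below 3. The upper and lower bounds meet at 3, so that is the treewidth.

3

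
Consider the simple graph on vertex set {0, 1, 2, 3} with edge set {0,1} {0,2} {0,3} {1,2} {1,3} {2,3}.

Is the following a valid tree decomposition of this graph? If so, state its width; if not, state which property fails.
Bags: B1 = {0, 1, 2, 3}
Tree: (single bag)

Vertex coverage: the bags together contain {0, 1, 2, 3}, the full vertex set. Edge coverage: each edge of G has both endpoints in at least one bag. Running intersection: for every vertex, the bags containing it form a connected subtree. All three properties hold, so this is a valid tree decomposition of width max|bag| − 1 = 3, and hence tw(G) ≤ 3.

Yes; width 3.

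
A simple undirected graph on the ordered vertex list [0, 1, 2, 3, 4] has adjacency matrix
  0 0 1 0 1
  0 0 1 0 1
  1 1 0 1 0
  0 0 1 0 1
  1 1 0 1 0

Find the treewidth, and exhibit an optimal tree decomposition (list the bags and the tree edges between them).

The largest bag has 3 vertices, giving width 2; this decomposition certifies tw(G) ≤ 2. The edges 1–4–0–2–1 form a cycle, so G is not a tree and its treewidth is at least 2. Hence tw(G) = 2 exactly.

Treewidth 2.
One optimal decomposition is:
Bags: B1 = {1, 2, 4}  B2 = {0, 2, 4}  B3 = {2, 3, 4}
Tree: B1–B2, B2–B3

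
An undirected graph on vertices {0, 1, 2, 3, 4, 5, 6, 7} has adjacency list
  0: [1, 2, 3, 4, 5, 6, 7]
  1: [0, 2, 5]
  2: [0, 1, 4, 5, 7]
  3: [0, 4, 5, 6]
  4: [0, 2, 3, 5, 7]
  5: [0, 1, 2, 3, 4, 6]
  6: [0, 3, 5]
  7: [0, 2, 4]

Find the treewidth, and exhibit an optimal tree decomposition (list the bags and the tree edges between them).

Treewidth 3.
One such decomposition:
Bags: B1 = {0, 2, 4, 5}  B2 = {0, 3, 4, 5}  B3 = {0, 3, 5, 6}  B4 = {0, 2, 4, 7}  B5 = {0, 1, 2, 5}
Tree: B1–B2, B2–B3, B1–B4, B1–B5

Each bag holds 4 vertices, so the decomposition has width 3, which upper-bounds the treewidth. On the other hand G contains the 4-clique {0, 1, 2, 5}. A clique must lie in a single bag of any decomposition, so no decomposition can have width below 3. Therefore the treewidth is 3.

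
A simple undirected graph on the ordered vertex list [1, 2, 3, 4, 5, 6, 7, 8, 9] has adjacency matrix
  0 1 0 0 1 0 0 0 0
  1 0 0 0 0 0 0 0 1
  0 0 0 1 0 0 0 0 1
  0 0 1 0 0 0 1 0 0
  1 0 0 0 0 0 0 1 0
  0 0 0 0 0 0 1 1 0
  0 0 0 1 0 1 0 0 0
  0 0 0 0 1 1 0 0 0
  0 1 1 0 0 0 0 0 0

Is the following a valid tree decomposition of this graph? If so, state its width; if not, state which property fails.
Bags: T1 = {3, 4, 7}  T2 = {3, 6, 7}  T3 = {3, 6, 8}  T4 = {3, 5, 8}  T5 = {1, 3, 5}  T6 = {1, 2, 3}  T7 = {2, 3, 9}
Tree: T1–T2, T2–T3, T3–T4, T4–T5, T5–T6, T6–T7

Yes; width 2.

Every vertex of G appears in some bag (union = {1, 2, 3, 4, 5, 6, 7, 8, 9}); every edge is covered by a bag; and for each vertex v the set of bags containing v is connected in the bag tree. The decomposition is therefore valid. The largest bag has 3 vertices, so the width is 2.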